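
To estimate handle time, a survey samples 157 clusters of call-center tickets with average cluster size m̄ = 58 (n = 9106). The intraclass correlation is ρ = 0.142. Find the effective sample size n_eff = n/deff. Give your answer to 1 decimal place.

1001.3

deff = 1 + (58 − 1)·0.142 = 1 + 8.094 = 9.094.
n_eff = 9106 / 9.094 = 1001.3.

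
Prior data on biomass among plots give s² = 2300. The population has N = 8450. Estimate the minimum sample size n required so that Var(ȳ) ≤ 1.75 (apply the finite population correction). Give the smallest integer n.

Without fpc, n₀ = s²/D = 2300/1.75 = 1314.2857.
With fpc, (1 − n/N)·s²/n ≤ D requires n ≥ n₀/(1 + n₀/N) = 1314.2857/(1 + 1314.2857/8450) = 1137.3811.
Rounding up, n = 1138.

1138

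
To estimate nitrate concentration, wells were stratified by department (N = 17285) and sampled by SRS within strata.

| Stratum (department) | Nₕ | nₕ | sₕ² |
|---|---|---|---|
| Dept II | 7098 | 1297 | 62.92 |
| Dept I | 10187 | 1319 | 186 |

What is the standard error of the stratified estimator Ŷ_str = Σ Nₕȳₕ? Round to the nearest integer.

Var(Ŷ_str) = Σₕ Nₕ²(1 − fₕ)sₕ²/nₕ.
Dept II: 7098²·(1 − 1297/7098)·62.92/1297 = 1.9975037 × 10^6.
Dept I: 10187²·(1 − 1319/10187)·186/1319 = 1.2739141 × 10^7.
Sum = 1.4736645 × 10^7.
SE = √(1.4736645 × 10^7) = 3839.

3839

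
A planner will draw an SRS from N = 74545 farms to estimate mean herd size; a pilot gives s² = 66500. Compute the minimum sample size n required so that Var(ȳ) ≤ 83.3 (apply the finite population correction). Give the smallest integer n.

Without fpc, n₀ = s²/D = 66500/83.3 = 798.3193.
With fpc, (1 − n/N)·s²/n ≤ D requires n ≥ n₀/(1 + n₀/N) = 798.3193/(1 + 798.3193/74545) = 789.8605.
Rounding up, n = 790.

790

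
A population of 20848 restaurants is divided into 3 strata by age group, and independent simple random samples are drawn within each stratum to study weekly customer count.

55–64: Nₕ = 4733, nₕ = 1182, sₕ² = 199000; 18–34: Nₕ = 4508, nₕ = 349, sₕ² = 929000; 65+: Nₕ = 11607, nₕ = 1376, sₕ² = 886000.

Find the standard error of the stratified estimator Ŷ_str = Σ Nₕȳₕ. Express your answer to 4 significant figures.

Var(Ŷ_str) = Σₕ Nₕ²(1 − fₕ)sₕ²/nₕ.
55–64: 4733²·(1 − 1182/4733)·199000/1182 = 2.8295852 × 10^9.
18–34: 4508²·(1 − 349/4508)·929000/349 = 4.990719 × 10^10.
65+: 11607²·(1 − 1376/11607)·886000/1376 = 7.6463356 × 10^10.
Sum = 1.2920013 × 10^11.
SE = √(1.2920013 × 10^11) = 359400.

359400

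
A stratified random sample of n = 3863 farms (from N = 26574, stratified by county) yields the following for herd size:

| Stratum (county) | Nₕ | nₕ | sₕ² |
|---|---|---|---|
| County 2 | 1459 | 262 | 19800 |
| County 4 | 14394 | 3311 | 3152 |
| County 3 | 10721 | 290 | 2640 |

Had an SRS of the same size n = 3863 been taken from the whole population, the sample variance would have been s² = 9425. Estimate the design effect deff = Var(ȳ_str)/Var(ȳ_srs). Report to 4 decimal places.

Var(ȳ_str) = Σ Wₕ²(1−fₕ)sₕ²/nₕ with Wₕ = Nₕ/26574:
  County 2: (1459/26574)²·(1−262/1459)·19800/262 = 0.18689577
  County 4: (14394/26574)²·(1−3311/14394)·3152/3311 = 0.21505622
  County 3: (10721/26574)²·(1−290/10721)·2640/290 = 1.4416283
  → Var(ȳ_str) = 1.8435803.
Var(ȳ_srs) = (1 − 3863/26574)·9425/3863 = 2.0851436.
deff = 1.8435803 / 2.0851436 = 0.8842.

0.8842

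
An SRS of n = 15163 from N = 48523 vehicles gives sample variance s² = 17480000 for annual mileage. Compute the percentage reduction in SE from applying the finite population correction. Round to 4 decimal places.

f = n/N = 15163/48523 = 0.31249098.
SE_no-fpc = √(s²/n) = 33.952999; SE_fpc = √((1−f)s²/n) = 28.152525.
Ratio = √(1−f) = 0.82916163. Reduction = 100·(1 − 0.82916163) = 17.0838%.

17.0838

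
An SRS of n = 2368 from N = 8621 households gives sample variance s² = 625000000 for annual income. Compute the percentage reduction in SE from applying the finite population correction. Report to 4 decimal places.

f = n/N = 2368/8621 = 0.27467811.
SE_no-fpc = √(s²/n) = 513.74684; SE_fpc = √((1−f)s²/n) = 437.53676.
Ratio = √(1−f) = 0.85165832. Reduction = 100·(1 − 0.85165832) = 14.8342%.

14.8342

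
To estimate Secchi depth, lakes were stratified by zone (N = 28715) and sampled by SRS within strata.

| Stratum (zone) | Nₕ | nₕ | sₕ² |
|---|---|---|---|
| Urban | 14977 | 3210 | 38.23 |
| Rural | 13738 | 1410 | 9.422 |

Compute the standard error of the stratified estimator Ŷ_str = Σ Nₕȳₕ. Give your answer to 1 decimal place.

1797.4

Var(Ŷ_str) = Σₕ Nₕ²(1 − fₕ)sₕ²/nₕ.
Urban: 14977²·(1 − 3210/14977)·38.23/3210 = 2.0988908 × 10^6.
Rural: 13738²·(1 − 1410/13738)·9.422/1410 = 1.131723 × 10^6.
Sum = 3.2306138 × 10^6.
SE = √(3.2306138 × 10^6) = 1797.4.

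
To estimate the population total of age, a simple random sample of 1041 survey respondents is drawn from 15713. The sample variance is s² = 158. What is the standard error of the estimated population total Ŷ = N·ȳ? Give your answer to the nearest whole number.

5915

Var(Ŷ) = N²·Var(ȳ) = N²·(1 − n/N)·s²/n.
f = 1041/15713 = 0.06625088; Var(ȳ) = 0.93374912·158/1041 = 0.14172177.
Var(Ŷ) = 15713² · 0.14172177 = 3.4990874 × 10^7.
SE(Ŷ) = √(3.4990874 × 10^7) = 5915.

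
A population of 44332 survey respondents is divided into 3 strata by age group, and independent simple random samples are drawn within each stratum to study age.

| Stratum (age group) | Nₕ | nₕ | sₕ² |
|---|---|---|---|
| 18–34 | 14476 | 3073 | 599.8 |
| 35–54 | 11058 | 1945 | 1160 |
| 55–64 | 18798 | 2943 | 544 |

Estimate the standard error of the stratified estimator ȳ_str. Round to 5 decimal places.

Var(ȳ_str) = Σₕ Wₕ²(1 − fₕ)sₕ²/nₕ with Wₕ = Nₕ/N, N = 44332.
18–34: Wₕ = 0.32653614; term = 0.32653614²·(1 − 0.21228240)·599.8/3073 = 0.016393699.
35–54: Wₕ = 0.24943607; term = 0.24943607²·(1 − 0.17589076)·1160/1945 = 0.030580296.
55–64: Wₕ = 0.42402779; term = 0.42402779²·(1 − 0.15655921)·544/2943 = 0.028031858.
Sum = 0.075005853.
SE = √(0.075005853) = 0.27387.

0.27387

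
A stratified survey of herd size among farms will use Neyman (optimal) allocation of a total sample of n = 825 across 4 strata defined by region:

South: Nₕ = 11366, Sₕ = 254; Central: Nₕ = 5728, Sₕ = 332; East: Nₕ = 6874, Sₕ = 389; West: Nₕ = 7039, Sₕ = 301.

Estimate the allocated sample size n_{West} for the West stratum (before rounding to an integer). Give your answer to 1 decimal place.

Neyman allocation: nₕ = n·NₕSₕ / Σⱼ NⱼSⱼ.
Σ NⱼSⱼ = 11366·254 + 5728·332 + 6874·389 + 7039·301 = 9.581385 × 10^6.
n_{West} = 825·7039·301 / (9.581385 × 10^6) = 182.4.

182.4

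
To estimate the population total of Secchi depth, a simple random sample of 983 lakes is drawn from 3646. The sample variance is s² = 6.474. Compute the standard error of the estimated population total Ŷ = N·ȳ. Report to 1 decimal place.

Var(Ŷ) = N²·Var(ȳ) = N²·(1 − n/N)·s²/n.
f = 983/3646 = 0.26961053; Var(ȳ) = 0.73038947·6.474/983 = 0.0048103168.
Var(Ŷ) = 3646² · 0.0048103168 = 63945.061.
SE(Ŷ) = √(63945.061) = 252.9.

252.9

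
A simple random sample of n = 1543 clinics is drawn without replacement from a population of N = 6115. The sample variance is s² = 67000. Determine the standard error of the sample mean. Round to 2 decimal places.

5.70

Under SRS without replacement, Var(ȳ) = (1 − f)·s²/n with f = n/N = 1543/6115 = 0.25233034.
Var(ȳ) = (1 − 0.25233034)·67000/1543 = 0.74766966·43.421905 = 32.465241.
SE(ȳ) = √(32.465241) = 5.70.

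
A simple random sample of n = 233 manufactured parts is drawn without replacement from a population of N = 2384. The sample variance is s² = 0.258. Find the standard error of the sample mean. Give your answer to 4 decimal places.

0.0316

Under SRS without replacement, Var(ȳ) = (1 − f)·s²/n with f = n/N = 233/2384 = 0.09773490.
Var(ȳ) = (1 − 0.09773490)·0.258/233 = 0.90226510·0.0011072961 = 9.9907466 × 10^-4.
SE(ȳ) = √(9.9907466 × 10^-4) = 0.0316.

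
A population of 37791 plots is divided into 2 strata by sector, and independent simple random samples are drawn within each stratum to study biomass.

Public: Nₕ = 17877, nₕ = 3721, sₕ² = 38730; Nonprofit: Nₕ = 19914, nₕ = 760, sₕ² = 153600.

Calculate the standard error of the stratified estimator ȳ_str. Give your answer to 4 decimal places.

Var(ȳ_str) = Σₕ Wₕ²(1 − fₕ)sₕ²/nₕ with Wₕ = Nₕ/N, N = 37791.
Public: Wₕ = 0.47304914; term = 0.47304914²·(1 − 0.20814454)·38730/3721 = 1.8443624.
Nonprofit: Wₕ = 0.52695086; term = 0.52695086²·(1 − 0.03816411)·153600/760 = 53.978255.
Sum = 55.822617.
SE = √(55.822617) = 7.4715.

7.4715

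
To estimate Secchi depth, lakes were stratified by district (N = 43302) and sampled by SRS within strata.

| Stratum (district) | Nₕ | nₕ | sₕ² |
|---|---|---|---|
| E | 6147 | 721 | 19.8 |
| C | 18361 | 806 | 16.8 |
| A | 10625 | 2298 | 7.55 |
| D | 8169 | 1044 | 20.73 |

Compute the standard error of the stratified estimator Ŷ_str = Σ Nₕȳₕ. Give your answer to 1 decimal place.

3013.4

Var(Ŷ_str) = Σₕ Nₕ²(1 − fₕ)sₕ²/nₕ.
E: 6147²·(1 − 721/6147)·19.8/721 = 915952.45.
C: 18361²·(1 − 806/18361)·16.8/806 = 6.7184858 × 10^6.
A: 10625²·(1 − 2298/10625)·7.55/2298 = 290679.52.
D: 8169²·(1 − 1044/8169)·20.73/1044 = 1.1557198 × 10^6.
Sum = 9.0808376 × 10^6.
SE = √(9.0808376 × 10^6) = 3013.4.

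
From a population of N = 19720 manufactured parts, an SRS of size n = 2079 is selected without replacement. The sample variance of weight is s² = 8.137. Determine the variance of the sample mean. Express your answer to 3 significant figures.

0.00350

Under SRS without replacement, Var(ȳ) = (1 − f)·s²/n with f = n/N = 2079/19720 = 0.10542596.
Var(ȳ) = (1 − 0.10542596)·8.137/2079 = 0.89457404·0.0039139009 = 0.0035012741.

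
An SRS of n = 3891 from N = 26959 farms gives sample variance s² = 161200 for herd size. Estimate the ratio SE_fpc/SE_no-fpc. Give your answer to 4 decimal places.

f = n/N = 3891/26959 = 0.14433028.
SE_no-fpc = √(s²/n) = 6.4365316; SE_fpc = √((1−f)s²/n) = 5.9539473.
Ratio = √(1−f) = 0.92502417.

0.9250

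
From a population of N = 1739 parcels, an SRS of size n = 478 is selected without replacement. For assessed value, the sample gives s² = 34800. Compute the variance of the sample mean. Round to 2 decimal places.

52.79

Under SRS without replacement, Var(ȳ) = (1 − f)·s²/n with f = n/N = 478/1739 = 0.27487062.
Var(ȳ) = (1 − 0.27487062)·34800/478 = 0.72512938·72.803347 = 52.791846.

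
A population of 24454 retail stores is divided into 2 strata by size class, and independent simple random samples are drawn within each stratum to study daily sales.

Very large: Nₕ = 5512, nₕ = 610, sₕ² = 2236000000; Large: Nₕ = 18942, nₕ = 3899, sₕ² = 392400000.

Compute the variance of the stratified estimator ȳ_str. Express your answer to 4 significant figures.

Var(ȳ_str) = Σₕ Wₕ²(1 − fₕ)sₕ²/nₕ with Wₕ = Nₕ/N, N = 24454.
Very large: Wₕ = 0.22540280; term = 0.22540280²·(1 − 0.11066763)·2236000000/610 = 165624.53.
Large: Wₕ = 0.77459720; term = 0.77459720²·(1 − 0.20583888)·392400000/3899 = 47955.258.
Sum = 213579.79.

213600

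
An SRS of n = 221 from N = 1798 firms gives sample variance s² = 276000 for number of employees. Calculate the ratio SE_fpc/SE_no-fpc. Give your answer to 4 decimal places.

0.9365

f = n/N = 221/1798 = 0.12291435.
SE_no-fpc = √(s²/n) = 35.339338; SE_fpc = √((1−f)s²/n) = 33.096297.
Ratio = √(1−f) = 0.93652851.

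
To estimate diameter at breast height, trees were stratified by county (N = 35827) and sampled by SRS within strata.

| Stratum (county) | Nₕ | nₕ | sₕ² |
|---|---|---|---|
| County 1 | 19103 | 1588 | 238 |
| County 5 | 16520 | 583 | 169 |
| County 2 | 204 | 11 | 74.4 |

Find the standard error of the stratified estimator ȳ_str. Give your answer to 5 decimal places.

Var(ȳ_str) = Σₕ Wₕ²(1 − fₕ)sₕ²/nₕ with Wₕ = Nₕ/N, N = 35827.
County 1: Wₕ = 0.53320122; term = 0.53320122²·(1 − 0.08312830)·238/1588 = 0.03906765.
County 5: Wₕ = 0.46110475; term = 0.46110475²·(1 − 0.03529056)·169/583 = 0.05945849.
County 2: Wₕ = 0.00569403; term = 0.00569403²·(1 − 0.05392157)·74.4/11 = 2.0746595 × 10^-4.
Sum = 0.098733606.
SE = √(0.098733606) = 0.31422.

0.31422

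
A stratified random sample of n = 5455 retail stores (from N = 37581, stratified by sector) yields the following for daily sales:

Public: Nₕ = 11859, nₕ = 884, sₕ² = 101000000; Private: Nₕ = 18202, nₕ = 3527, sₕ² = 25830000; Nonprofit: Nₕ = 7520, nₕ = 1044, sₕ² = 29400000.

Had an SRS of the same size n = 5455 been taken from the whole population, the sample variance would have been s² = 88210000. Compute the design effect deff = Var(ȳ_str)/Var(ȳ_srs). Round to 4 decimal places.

Var(ȳ_str) = Σ Wₕ²(1−fₕ)sₕ²/nₕ with Wₕ = Nₕ/37581:
  Public: (11859/37581)²·(1−884/11859)·101000000/884 = 10528.949
  Private: (18202/37581)²·(1−3527/18202)·25830000/3527 = 1385.0948
  Nonprofit: (7520/37581)²·(1−1044/7520)·29400000/1044 = 971.03492
  → Var(ȳ_str) = 12885.079.
Var(ȳ_srs) = (1 − 5455/37581)·88210000/5455 = 13823.289.
deff = 12885.079 / 13823.289 = 0.9321.

0.9321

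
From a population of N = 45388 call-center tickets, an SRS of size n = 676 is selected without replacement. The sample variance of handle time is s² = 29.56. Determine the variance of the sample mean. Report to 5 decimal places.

0.04308

Under SRS without replacement, Var(ȳ) = (1 − f)·s²/n with f = n/N = 676/45388 = 0.01489380.
Var(ȳ) = (1 − 0.01489380)·29.56/676 = 0.98510620·0.043727811 = 0.043076537.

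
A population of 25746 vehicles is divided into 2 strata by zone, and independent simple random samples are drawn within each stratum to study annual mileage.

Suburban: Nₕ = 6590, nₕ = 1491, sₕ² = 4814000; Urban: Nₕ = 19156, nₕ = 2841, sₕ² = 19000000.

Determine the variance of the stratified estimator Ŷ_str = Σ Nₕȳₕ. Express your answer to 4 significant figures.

Var(Ŷ_str) = Σₕ Nₕ²(1 − fₕ)sₕ²/nₕ.
Suburban: 6590²·(1 − 1491/6590)·4814000/1491 = 1.0849229 × 10^11.
Urban: 19156²·(1 − 2841/19156)·19000000/2841 = 2.0901347 × 10^12.
Sum = 2.198627 × 10^12.

2.199 × 10^12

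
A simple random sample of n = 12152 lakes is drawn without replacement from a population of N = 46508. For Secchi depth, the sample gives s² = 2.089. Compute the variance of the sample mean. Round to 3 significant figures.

1.27 × 10^-4

Under SRS without replacement, Var(ȳ) = (1 − f)·s²/n with f = n/N = 12152/46508 = 0.26128838.
Var(ȳ) = (1 − 0.26128838)·2.089/12152 = 0.73871162·1.7190586 × 10^-4 = 1.2698886 × 10^-4.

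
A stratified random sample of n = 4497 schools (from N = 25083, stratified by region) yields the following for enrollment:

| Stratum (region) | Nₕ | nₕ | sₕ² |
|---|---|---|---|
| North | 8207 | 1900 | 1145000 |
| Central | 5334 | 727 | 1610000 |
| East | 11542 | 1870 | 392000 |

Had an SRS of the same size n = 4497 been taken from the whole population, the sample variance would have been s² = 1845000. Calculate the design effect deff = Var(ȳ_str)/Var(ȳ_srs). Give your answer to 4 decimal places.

Var(ȳ_str) = Σ Wₕ²(1−fₕ)sₕ²/nₕ with Wₕ = Nₕ/25083:
  North: (8207/25083)²·(1−1900/8207)·1145000/1900 = 49.579278
  Central: (5334/25083)²·(1−727/5334)·1610000/727 = 86.497535
  East: (11542/25083)²·(1−1870/11542)·392000/1870 = 37.194854
  → Var(ȳ_str) = 173.27167.
Var(ȳ_srs) = (1 − 4497/25083)·1845000/4497 = 336.71772.
deff = 173.27167 / 336.71772 = 0.5146.

0.5146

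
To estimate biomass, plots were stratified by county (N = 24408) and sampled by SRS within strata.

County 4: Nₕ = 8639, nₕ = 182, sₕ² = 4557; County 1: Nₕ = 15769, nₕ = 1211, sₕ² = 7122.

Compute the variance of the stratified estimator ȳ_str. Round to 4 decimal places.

5.3368

Var(ȳ_str) = Σₕ Wₕ²(1 − fₕ)sₕ²/nₕ with Wₕ = Nₕ/N, N = 24408.
County 4: Wₕ = 0.35394133; term = 0.35394133²·(1 − 0.02106725)·4557/182 = 3.0705987.
County 1: Wₕ = 0.64605867; term = 0.64605867²·(1 − 0.07679625)·7122/1211 = 2.2662056.
Sum = 5.3368043.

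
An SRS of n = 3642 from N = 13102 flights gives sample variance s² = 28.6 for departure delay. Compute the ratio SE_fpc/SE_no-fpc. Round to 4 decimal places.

0.8497

f = n/N = 3642/13102 = 0.27797283.
SE_no-fpc = √(s²/n) = 0.088616184; SE_fpc = √((1−f)s²/n) = 0.075299105.
Ratio = √(1−f) = 0.84972182.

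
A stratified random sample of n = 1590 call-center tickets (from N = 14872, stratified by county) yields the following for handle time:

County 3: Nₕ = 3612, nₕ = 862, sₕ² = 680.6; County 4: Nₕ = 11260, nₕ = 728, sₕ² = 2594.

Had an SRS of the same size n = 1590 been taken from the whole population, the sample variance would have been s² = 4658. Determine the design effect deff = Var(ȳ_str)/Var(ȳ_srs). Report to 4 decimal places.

Var(ȳ_str) = Σ Wₕ²(1−fₕ)sₕ²/nₕ with Wₕ = Nₕ/14872:
  County 3: (3612/14872)²·(1−862/3612)·680.6/862 = 0.03545899
  County 4: (11260/14872)²·(1−728/11260)·2594/728 = 1.910509
  → Var(ȳ_str) = 1.945968.
Var(ȳ_srs) = (1 − 1590/14872)·4658/1590 = 2.6163537.
deff = 1.945968 / 2.6163537 = 0.7438.

0.7438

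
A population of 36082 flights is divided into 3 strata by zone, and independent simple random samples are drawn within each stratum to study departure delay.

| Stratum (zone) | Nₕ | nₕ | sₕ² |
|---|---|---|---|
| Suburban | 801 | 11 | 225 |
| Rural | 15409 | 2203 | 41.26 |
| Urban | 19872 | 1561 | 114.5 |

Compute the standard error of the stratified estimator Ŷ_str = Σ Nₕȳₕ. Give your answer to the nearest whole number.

Var(Ŷ_str) = Σₕ Nₕ²(1 − fₕ)sₕ²/nₕ.
Suburban: 801²·(1 − 11/801)·225/11 = 1.2943432 × 10^7.
Rural: 15409²·(1 − 2203/15409)·41.26/2203 = 3.8111889 × 10^6.
Urban: 19872²·(1 − 1561/19872)·114.5/1561 = 2.669047 × 10^7.
Sum = 4.3445091 × 10^7.
SE = √(4.3445091 × 10^7) = 6591.

6591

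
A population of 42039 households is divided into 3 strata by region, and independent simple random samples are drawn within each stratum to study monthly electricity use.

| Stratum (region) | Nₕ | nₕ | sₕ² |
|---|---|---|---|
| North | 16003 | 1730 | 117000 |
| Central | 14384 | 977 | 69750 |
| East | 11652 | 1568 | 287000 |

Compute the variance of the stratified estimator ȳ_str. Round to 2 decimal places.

28.70

Var(ȳ_str) = Σₕ Wₕ²(1 − fₕ)sₕ²/nₕ with Wₕ = Nₕ/N, N = 42039.
North: Wₕ = 0.38067033; term = 0.38067033²·(1 − 0.10810473)·117000/1730 = 8.7408099.
Central: Wₕ = 0.34215847; term = 0.34215847²·(1 − 0.06792269)·69750/977 = 7.7903358.
East: Wₕ = 0.27717120; term = 0.27717120²·(1 − 0.13456917)·287000/1568 = 12.169266.
Sum = 28.700412.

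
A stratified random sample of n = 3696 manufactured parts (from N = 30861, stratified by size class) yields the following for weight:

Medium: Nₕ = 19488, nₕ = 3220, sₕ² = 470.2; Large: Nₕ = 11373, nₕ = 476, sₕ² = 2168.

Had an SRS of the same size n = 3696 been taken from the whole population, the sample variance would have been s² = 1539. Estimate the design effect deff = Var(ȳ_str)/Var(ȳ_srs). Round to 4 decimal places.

1.7496

Var(ȳ_str) = Σ Wₕ²(1−fₕ)sₕ²/nₕ with Wₕ = Nₕ/30861:
  Medium: (19488/30861)²·(1−3220/19488)·470.2/3220 = 0.04860805
  Large: (11373/30861)²·(1−476/11373)·2168/476 = 0.59267189
  → Var(ȳ_str) = 0.64127994.
Var(ȳ_srs) = (1 − 3696/30861)·1539/3696 = 0.36652734.
deff = 0.64127994 / 0.36652734 = 1.7496.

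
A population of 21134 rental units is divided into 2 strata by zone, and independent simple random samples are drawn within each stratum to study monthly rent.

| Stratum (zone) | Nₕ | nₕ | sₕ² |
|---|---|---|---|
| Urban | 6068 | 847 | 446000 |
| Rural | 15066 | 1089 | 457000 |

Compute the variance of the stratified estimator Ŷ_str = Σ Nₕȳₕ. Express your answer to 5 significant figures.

1.0505 × 10^11

Var(Ŷ_str) = Σₕ Nₕ²(1 − fₕ)sₕ²/nₕ.
Urban: 6068²·(1 − 847/6068)·446000/847 = 1.66821 × 10^10.
Rural: 15066²·(1 − 1089/15066)·457000/1089 = 8.8369063 × 10^10.
Sum = 1.0505116 × 10^11.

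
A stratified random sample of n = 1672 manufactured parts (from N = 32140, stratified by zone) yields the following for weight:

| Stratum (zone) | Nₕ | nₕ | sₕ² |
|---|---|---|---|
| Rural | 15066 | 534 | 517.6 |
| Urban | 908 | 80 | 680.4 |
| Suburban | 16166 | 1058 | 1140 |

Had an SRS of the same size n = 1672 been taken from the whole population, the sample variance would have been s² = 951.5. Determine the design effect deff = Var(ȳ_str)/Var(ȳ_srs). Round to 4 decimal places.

0.8645

Var(ȳ_str) = Σ Wₕ²(1−fₕ)sₕ²/nₕ with Wₕ = Nₕ/32140:
  Rural: (15066/32140)²·(1−534/15066)·517.6/534 = 0.20543982
  Urban: (908/32140)²·(1−80/908)·680.4/80 = 0.0061901156
  Suburban: (16166/32140)²·(1−1058/16166)·1140/1058 = 0.25476337
  → Var(ȳ_str) = 0.46639331.
Var(ȳ_srs) = (1 − 1672/32140)·951.5/1672 = 0.53947409.
deff = 0.46639331 / 0.53947409 = 0.8645.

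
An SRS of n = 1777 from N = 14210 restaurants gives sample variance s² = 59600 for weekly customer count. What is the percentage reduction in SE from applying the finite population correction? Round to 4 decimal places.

6.4614

f = n/N = 1777/14210 = 0.12505278.
SE_no-fpc = √(s²/n) = 5.7913447; SE_fpc = √((1−f)s²/n) = 5.4171435.
Ratio = √(1−f) = 0.93538613. Reduction = 100·(1 − 0.93538613) = 6.4614%.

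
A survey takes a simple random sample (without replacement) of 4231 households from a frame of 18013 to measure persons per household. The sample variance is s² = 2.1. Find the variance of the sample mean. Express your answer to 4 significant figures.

Under SRS without replacement, Var(ȳ) = (1 − f)·s²/n with f = n/N = 4231/18013 = 0.23488592.
Var(ȳ) = (1 − 0.23488592)·2.1/4231 = 0.76511408·4.9633656 × 10^-4 = 3.797541 × 10^-4.

3.798 × 10^-4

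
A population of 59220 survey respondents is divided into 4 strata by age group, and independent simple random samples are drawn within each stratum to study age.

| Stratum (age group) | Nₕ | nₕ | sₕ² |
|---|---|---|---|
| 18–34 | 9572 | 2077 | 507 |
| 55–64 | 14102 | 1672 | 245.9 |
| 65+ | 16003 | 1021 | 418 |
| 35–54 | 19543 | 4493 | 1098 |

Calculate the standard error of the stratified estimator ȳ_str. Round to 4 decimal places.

0.2466

Var(ȳ_str) = Σₕ Wₕ²(1 − fₕ)sₕ²/nₕ with Wₕ = Nₕ/N, N = 59220.
18–34: Wₕ = 0.16163458; term = 0.16163458²·(1 − 0.21698705)·507/2077 = 0.0049935452.
55–64: Wₕ = 0.23812901; term = 0.23812901²·(1 − 0.11856474)·245.9/1672 = 0.0073508454.
65+: Wₕ = 0.27022965; term = 0.27022965²·(1 − 0.06380054)·418/1021 = 0.027988842.
35–54: Wₕ = 0.33000675; term = 0.33000675²·(1 − 0.22990329)·1098/4493 = 0.020495421.
Sum = 0.060828654.
SE = √(0.060828654) = 0.2466.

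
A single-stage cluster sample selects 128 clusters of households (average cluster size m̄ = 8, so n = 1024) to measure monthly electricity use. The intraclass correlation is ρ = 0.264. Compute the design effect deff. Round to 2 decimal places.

deff = 1 + (8 − 1)·0.264 = 1 + 1.848 = 2.848.

2.85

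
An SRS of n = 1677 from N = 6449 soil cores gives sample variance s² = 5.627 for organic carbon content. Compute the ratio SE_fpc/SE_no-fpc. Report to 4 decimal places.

0.8602

f = n/N = 1677/6449 = 0.26004032.
SE_no-fpc = √(s²/n) = 0.057925785; SE_fpc = √((1−f)s²/n) = 0.049828287.
Ratio = √(1−f) = 0.86020909.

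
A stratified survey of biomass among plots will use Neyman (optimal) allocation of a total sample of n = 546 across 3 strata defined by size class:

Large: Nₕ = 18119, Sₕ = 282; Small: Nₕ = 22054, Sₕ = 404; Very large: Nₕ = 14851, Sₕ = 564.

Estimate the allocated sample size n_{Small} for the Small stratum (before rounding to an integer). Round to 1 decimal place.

Neyman allocation: nₕ = n·NₕSₕ / Σⱼ NⱼSⱼ.
Σ NⱼSⱼ = 18119·282 + 22054·404 + 14851·564 = 2.2395338 × 10^7.
n_{Small} = 546·22054·404 / (2.2395338 × 10^7) = 217.2.

217.2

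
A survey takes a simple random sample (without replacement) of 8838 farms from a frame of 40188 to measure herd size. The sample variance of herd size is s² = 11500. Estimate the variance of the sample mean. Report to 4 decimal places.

1.0150

Under SRS without replacement, Var(ȳ) = (1 − f)·s²/n with f = n/N = 8838/40188 = 0.21991639.
Var(ȳ) = (1 − 0.21991639)·11500/8838 = 0.78008361·1.3011994 = 1.0150443.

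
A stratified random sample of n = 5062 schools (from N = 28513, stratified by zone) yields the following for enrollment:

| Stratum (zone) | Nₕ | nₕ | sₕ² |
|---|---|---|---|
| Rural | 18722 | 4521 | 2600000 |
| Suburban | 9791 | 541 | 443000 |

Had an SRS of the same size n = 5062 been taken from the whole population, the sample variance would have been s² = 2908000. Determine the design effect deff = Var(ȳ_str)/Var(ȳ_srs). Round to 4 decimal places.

0.5911

Var(ȳ_str) = Σ Wₕ²(1−fₕ)sₕ²/nₕ with Wₕ = Nₕ/28513:
  Rural: (18722/28513)²·(1−4521/18722)·2600000/4521 = 188.07202
  Suburban: (9791/28513)²·(1−541/9791)·443000/541 = 91.219863
  → Var(ȳ_str) = 279.29188.
Var(ȳ_srs) = (1 − 5062/28513)·2908000/5062 = 472.48792.
deff = 279.29188 / 472.48792 = 0.5911.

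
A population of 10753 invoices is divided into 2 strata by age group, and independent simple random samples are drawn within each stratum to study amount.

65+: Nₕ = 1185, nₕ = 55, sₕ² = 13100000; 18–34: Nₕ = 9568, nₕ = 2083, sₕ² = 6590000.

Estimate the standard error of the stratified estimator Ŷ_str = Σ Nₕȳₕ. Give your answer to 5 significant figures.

Var(Ŷ_str) = Σₕ Nₕ²(1 − fₕ)sₕ²/nₕ.
65+: 1185²·(1 − 55/1185)·13100000/55 = 3.1893736 × 10^11.
18–34: 9568²·(1 − 2083/9568)·6590000/2083 = 2.265735 × 10^11.
Sum = 5.4551086 × 10^11.
SE = √(5.4551086 × 10^11) = 738590.

738590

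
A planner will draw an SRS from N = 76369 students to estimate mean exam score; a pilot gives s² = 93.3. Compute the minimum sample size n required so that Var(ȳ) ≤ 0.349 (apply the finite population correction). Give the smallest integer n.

267

Without fpc, n₀ = s²/D = 93.3/0.349 = 267.3352.
With fpc, (1 − n/N)·s²/n ≤ D requires n ≥ n₀/(1 + n₀/N) = 267.3352/(1 + 267.3352/76369) = 266.4026.
Rounding up, n = 267.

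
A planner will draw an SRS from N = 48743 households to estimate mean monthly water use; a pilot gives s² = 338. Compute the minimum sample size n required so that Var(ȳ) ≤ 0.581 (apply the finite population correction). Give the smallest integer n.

575

Without fpc, n₀ = s²/D = 338/0.581 = 581.7556.
With fpc, (1 − n/N)·s²/n ≤ D requires n ≥ n₀/(1 + n₀/N) = 581.7556/(1 + 581.7556/48743) = 574.8941.
Rounding up, n = 575.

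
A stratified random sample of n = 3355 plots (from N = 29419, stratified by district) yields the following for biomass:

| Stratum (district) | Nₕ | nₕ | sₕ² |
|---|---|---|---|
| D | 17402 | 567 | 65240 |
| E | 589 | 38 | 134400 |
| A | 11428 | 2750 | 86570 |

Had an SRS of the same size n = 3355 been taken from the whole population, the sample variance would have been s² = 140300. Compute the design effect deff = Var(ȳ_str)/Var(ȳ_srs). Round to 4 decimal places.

1.1844

Var(ȳ_str) = Σ Wₕ²(1−fₕ)sₕ²/nₕ with Wₕ = Nₕ/29419:
  D: (17402/29419)²·(1−567/17402)·65240/567 = 38.948198
  E: (589/29419)²·(1−38/589)·134400/38 = 1.3262541
  A: (11428/29419)²·(1−2750/11428)·86570/2750 = 3.6071881
  → Var(ȳ_str) = 43.88164.
Var(ȳ_srs) = (1 − 3355/29419)·140300/3355 = 37.049155.
deff = 43.88164 / 37.049155 = 1.1844.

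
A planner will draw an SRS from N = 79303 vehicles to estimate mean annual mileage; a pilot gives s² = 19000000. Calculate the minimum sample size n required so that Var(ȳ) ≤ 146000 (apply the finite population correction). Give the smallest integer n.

130

Without fpc, n₀ = s²/D = 19000000/146000 = 130.1370.
With fpc, (1 − n/N)·s²/n ≤ D requires n ≥ n₀/(1 + n₀/N) = 130.1370/(1 + 130.1370/79303) = 129.9238.
Rounding up, n = 130.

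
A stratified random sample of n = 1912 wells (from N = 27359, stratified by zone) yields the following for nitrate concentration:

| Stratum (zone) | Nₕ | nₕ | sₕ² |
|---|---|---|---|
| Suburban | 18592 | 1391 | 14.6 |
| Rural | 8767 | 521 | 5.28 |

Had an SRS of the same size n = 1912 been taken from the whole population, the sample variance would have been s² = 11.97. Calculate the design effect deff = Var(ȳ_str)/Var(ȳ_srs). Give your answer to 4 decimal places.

0.9382

Var(ȳ_str) = Σ Wₕ²(1−fₕ)sₕ²/nₕ with Wₕ = Nₕ/27359:
  Suburban: (18592/27359)²·(1−1391/18592)·14.6/1391 = 0.0044844077
  Rural: (8767/27359)²·(1−521/8767)·5.28/521 = 9.7879129 × 10^-4
  → Var(ȳ_str) = 0.005463199.
Var(ȳ_srs) = (1 − 1912/27359)·11.97/1912 = 0.0058229443.
deff = 0.005463199 / 0.0058229443 = 0.9382.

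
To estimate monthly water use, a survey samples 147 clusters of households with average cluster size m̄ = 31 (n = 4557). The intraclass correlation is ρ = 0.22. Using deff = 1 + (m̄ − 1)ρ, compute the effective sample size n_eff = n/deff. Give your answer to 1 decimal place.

deff = 1 + (31 − 1)·0.22 = 1 + 6.6 = 7.6.
n_eff = 4557 / 7.6 = 599.6.

599.6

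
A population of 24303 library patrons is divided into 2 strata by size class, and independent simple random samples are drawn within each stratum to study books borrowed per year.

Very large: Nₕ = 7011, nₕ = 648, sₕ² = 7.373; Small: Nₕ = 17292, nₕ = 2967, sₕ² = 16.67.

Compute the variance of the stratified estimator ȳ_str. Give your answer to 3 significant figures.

Var(ȳ_str) = Σₕ Wₕ²(1 − fₕ)sₕ²/nₕ with Wₕ = Nₕ/N, N = 24303.
Very large: Wₕ = 0.28848290; term = 0.28848290²·(1 − 0.09242619)·7.373/648 = 8.5939208 × 10^-4.
Small: Wₕ = 0.71151710; term = 0.71151710²·(1 − 0.17158223)·16.67/2967 = 0.002356341.
Sum = 0.0032157331.

0.00322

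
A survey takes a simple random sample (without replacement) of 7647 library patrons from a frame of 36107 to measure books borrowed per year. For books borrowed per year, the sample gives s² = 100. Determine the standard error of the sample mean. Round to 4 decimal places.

Under SRS without replacement, Var(ȳ) = (1 − f)·s²/n with f = n/N = 7647/36107 = 0.21178719.
Var(ȳ) = (1 − 0.21178719)·100/7647 = 0.78821281·0.013077024 = 0.010307478.
SE(ȳ) = √(0.010307478) = 0.1015.

0.1015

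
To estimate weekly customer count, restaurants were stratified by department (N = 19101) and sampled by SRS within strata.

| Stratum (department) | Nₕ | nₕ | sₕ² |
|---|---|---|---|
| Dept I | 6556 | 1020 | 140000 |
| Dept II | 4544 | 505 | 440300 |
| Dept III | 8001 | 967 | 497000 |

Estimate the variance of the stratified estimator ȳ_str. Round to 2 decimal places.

Var(ȳ_str) = Σₕ Wₕ²(1 − fₕ)sₕ²/nₕ with Wₕ = Nₕ/N, N = 19101.
Dept I: Wₕ = 0.34322810; term = 0.34322810²·(1 − 0.15558267)·140000/1020 = 13.65371.
Dept II: Wₕ = 0.23789330; term = 0.23789330²·(1 − 0.11113556)·440300/505 = 43.858853.
Dept III: Wₕ = 0.41887859; term = 0.41887859²·(1 − 0.12085989)·497000/967 = 79.280127.
Sum = 136.79269.

136.79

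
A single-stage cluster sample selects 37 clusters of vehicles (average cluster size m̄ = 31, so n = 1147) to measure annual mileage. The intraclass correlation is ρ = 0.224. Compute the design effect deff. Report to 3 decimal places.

7.720

deff = 1 + (31 − 1)·0.224 = 1 + 6.72 = 7.72.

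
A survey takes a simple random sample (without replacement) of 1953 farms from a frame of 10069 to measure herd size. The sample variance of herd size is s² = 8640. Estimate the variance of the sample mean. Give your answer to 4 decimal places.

Under SRS without replacement, Var(ȳ) = (1 − f)·s²/n with f = n/N = 1953/10069 = 0.19396166.
Var(ȳ) = (1 − 0.19396166)·8640/1953 = 0.80603834·4.4239631 = 3.5658839.

3.5659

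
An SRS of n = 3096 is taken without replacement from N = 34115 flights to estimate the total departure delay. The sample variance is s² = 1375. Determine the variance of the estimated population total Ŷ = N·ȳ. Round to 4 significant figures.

4.700 × 10^8

Var(Ŷ) = N²·Var(ȳ) = N²·(1 − n/N)·s²/n.
f = 3096/34115 = 0.09075187; Var(ȳ) = 0.90924813·1375/3096 = 0.4038166.
Var(Ŷ) = 34115² · 0.4038166 = 4.6997518 × 10^8.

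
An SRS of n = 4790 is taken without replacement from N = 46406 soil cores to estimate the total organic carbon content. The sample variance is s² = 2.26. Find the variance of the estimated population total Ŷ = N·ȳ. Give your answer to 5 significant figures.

Var(Ŷ) = N²·Var(ȳ) = N²·(1 − n/N)·s²/n.
f = 4790/46406 = 0.10321941; Var(ȳ) = 0.89678059·2.26/4790 = 4.2311568 × 10^-4.
Var(Ŷ) = 46406² · (4.2311568 × 10^-4) = 911186.74.

911190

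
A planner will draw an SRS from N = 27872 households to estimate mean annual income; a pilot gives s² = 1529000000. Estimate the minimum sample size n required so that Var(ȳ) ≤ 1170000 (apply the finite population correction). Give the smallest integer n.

1249

Without fpc, n₀ = s²/D = 1529000000/1170000 = 1306.8376.
With fpc, (1 − n/N)·s²/n ≤ D requires n ≥ n₀/(1 + n₀/N) = 1306.8376/(1 + 1306.8376/27872) = 1248.3080.
Rounding up, n = 1249.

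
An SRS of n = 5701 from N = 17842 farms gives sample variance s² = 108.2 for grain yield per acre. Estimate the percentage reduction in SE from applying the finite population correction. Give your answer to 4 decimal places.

17.5092

f = n/N = 5701/17842 = 0.31952696.
SE_no-fpc = √(s²/n) = 0.13776475; SE_fpc = √((1−f)s²/n) = 0.11364323.
Ratio = √(1−f) = 0.82490790. Reduction = 100·(1 − 0.82490790) = 17.5092%.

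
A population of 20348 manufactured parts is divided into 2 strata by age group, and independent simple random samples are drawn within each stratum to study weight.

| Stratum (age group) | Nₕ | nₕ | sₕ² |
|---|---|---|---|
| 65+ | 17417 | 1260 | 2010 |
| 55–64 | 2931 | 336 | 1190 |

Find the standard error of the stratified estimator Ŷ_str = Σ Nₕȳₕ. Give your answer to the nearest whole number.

21814

Var(Ŷ_str) = Σₕ Nₕ²(1 − fₕ)sₕ²/nₕ.
65+: 17417²·(1 − 1260/17417)·2010/1260 = 4.4891032 × 10^8.
55–64: 2931²·(1 − 336/2931)·1190/336 = 2.6937722 × 10^7.
Sum = 4.7584804 × 10^8.
SE = √(4.7584804 × 10^8) = 21814.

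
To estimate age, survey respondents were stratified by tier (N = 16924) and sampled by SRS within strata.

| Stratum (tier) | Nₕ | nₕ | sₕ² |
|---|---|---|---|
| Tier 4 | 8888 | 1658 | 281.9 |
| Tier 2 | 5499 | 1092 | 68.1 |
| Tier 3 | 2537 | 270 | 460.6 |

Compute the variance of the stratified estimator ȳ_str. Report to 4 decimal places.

Var(ȳ_str) = Σₕ Wₕ²(1 − fₕ)sₕ²/nₕ with Wₕ = Nₕ/N, N = 16924.
Tier 4: Wₕ = 0.52517135; term = 0.52517135²·(1 − 0.18654365)·281.9/1658 = 0.038145812.
Tier 2: Wₕ = 0.32492319; term = 0.32492319²·(1 − 0.19858156)·68.1/1092 = 0.0052764911.
Tier 3: Wₕ = 0.14990546; term = 0.14990546²·(1 − 0.10642491)·460.6/270 = 0.03425517.
Sum = 0.077677473.

0.0777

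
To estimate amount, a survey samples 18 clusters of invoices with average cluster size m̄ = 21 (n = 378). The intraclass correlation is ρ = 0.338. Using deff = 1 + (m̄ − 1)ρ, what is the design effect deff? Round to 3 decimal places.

7.760

deff = 1 + (21 − 1)·0.338 = 1 + 6.76 = 7.76.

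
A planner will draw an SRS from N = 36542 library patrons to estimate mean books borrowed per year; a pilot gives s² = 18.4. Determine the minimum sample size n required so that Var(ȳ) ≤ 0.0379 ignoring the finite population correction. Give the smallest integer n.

Without fpc, n₀ = s²/D = 18.4/0.0379 = 485.4881.
Rounding up, n = 486.

486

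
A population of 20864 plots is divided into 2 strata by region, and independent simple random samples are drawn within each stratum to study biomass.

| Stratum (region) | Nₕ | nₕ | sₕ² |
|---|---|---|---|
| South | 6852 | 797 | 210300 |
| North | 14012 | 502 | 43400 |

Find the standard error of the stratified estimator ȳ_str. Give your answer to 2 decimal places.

Var(ȳ_str) = Σₕ Wₕ²(1 − fₕ)sₕ²/nₕ with Wₕ = Nₕ/N, N = 20864.
South: Wₕ = 0.32841258; term = 0.32841258²·(1 − 0.11631640)·210300/797 = 25.148802.
North: Wₕ = 0.67158742; term = 0.67158742²·(1 − 0.03582643)·43400/502 = 37.596407.
Sum = 62.745209.
SE = √(62.745209) = 7.92.

7.92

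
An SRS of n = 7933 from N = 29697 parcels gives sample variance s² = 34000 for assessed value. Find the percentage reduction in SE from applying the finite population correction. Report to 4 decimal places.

f = n/N = 7933/29697 = 0.26713136.
SE_no-fpc = √(s²/n) = 2.0702402; SE_fpc = √((1−f)s²/n) = 1.772286.
Ratio = √(1−f) = 0.85607747. Reduction = 100·(1 − 0.85607747) = 14.3923%.

14.3923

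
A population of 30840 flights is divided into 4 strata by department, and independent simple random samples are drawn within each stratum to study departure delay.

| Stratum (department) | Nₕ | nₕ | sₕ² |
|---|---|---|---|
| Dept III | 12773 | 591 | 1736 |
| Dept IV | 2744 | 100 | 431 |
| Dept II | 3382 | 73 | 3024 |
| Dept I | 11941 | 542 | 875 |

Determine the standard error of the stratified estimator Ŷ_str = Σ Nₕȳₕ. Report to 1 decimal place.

34229.5

Var(Ŷ_str) = Σₕ Nₕ²(1 − fₕ)sₕ²/nₕ.
Dept III: 12773²·(1 − 591/12773)·1736/591 = 4.5706056 × 10^8.
Dept IV: 2744²·(1 − 100/2744)·431/100 = 3.1269636 × 10^7.
Dept II: 3382²·(1 − 73/3382)·3024/73 = 4.6358492 × 10^8.
Dept I: 11941²·(1 − 542/11941)·875/542 = 2.1974359 × 10^8.
Sum = 1.1716587 × 10^9.
SE = √(1.1716587 × 10^9) = 34229.5.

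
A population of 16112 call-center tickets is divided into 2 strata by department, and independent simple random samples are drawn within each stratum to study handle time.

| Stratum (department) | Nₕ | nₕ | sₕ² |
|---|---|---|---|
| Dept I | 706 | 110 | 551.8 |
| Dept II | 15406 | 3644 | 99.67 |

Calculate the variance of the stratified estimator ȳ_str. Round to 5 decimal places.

0.02722

Var(ȳ_str) = Σₕ Wₕ²(1 − fₕ)sₕ²/nₕ with Wₕ = Nₕ/N, N = 16112.
Dept I: Wₕ = 0.04381827; term = 0.04381827²·(1 − 0.15580737)·551.8/110 = 0.0081309458.
Dept II: Wₕ = 0.95618173; term = 0.95618173²·(1 − 0.23653122)·99.67/3644 = 0.0190923.
Sum = 0.027223246.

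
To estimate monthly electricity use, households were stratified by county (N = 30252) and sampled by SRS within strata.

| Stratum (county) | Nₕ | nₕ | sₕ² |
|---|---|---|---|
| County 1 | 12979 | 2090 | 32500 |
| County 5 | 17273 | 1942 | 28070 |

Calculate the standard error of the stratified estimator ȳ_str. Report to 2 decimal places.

Var(ȳ_str) = Σₕ Wₕ²(1 − fₕ)sₕ²/nₕ with Wₕ = Nₕ/N, N = 30252.
County 1: Wₕ = 0.42902949; term = 0.42902949²·(1 − 0.16102936)·32500/2090 = 2.4013647.
County 5: Wₕ = 0.57097051; term = 0.57097051²·(1 − 0.11242980)·28070/1942 = 4.1823778.
Sum = 6.5837425.
SE = √(6.5837425) = 2.57.

2.57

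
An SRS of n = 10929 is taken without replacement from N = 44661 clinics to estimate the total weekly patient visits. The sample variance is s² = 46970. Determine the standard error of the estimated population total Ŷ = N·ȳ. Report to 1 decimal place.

80464.7

Var(Ŷ) = N²·Var(ȳ) = N²·(1 − n/N)·s²/n.
f = 10929/44661 = 0.24471015; Var(ȳ) = 0.75528985·46970/10929 = 3.2460394.
Var(Ŷ) = 44661² · 3.2460394 = 6.4745662 × 10^9.
SE(Ŷ) = √(6.4745662 × 10^9) = 80464.7.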